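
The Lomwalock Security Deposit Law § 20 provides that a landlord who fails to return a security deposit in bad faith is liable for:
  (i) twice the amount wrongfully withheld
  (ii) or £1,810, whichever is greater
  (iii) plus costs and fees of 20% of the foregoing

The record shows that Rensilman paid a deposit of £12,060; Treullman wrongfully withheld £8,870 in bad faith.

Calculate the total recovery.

£21,288

Doubled: 2 × £8,870 = £17,740
Minimum £1,810: £17,740 meets the minimum, no increase.
Costs and fees: 20% of £17,740 = £3,548
Total recovery: £17,740 + £3,548 = £21,288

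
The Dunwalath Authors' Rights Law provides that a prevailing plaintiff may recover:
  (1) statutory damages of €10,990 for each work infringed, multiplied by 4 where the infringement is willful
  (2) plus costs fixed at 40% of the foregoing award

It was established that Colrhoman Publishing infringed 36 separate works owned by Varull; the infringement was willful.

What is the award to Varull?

€2,215,584

Statutory damages: 36 × €10,990 = €395,640
Multiplied by 4: 4 × €395,640 = €1,582,560
Costs: 40% of €1,582,560 = €633,024
Award plus costs: €1,582,560 + €633,024 = €2,215,584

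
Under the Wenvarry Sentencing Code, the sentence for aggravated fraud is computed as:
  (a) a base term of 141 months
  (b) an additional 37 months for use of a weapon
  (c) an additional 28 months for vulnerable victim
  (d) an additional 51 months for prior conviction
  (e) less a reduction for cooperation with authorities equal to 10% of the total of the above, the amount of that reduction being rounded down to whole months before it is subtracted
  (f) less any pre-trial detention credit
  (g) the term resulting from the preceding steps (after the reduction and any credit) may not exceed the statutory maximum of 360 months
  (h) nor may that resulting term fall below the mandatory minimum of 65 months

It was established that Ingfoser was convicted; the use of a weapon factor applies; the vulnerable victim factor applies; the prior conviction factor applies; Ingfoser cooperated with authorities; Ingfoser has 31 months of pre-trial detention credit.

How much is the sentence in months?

Sentence: 201 months

Use of a weapon enhancement: +37 months
Vulnerable victim enhancement: +28 months
Prior conviction enhancement: +51 months
Adjusted term: 141 months + 37 months + 28 months + 51 months = 257 months
Cooperation with authorities reduction: 10% of 257 months = 25 months (rounded down)
After reduction: 257 − 25 = 232 months
Less pre-trial detention credit: 232 months − 31 months = 201 months
Cap at 360 months: 201 months is within the cap, no reduction.
Minimum 65 months: 201 months meets the minimum, no increase.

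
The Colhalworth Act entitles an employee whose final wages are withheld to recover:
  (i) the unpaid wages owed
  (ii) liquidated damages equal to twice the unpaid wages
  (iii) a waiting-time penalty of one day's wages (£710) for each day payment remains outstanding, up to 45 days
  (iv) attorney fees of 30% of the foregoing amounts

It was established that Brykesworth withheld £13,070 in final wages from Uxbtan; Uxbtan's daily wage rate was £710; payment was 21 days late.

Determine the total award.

£70,356

Doubled: 2 × £13,070 = £26,140
Penalty days: min(21, 45) = 21
Waiting-time penalty: 21 × £710 = £14,910
Subtotal: £13,070 + £26,140 + £14,910 = £54,120
Attorney fees: 30% of £54,120 = £16,236
Total award: £54,120 + £16,236 = £70,356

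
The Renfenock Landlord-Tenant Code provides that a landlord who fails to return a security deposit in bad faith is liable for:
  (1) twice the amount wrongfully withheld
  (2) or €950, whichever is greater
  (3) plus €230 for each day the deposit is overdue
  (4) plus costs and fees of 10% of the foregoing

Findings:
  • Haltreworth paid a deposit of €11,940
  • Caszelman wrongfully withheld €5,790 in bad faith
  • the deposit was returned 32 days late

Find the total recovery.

€20,834

Doubled: 2 × €5,790 = €11,580
Minimum €950: €11,580 meets the minimum, no increase.
Late-return penalty: 32 × €230 = €7,360
Damages plus late penalty: €11,580 + €7,360 = €18,940
Costs and fees: 10% of €18,940 = €1,894
Total recovery: €18,940 + €1,894 = €20,834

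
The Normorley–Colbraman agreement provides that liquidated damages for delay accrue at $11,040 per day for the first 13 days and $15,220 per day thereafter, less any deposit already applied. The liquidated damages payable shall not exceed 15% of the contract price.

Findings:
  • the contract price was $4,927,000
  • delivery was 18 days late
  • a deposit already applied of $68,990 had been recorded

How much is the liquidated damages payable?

$150,630

First 13 days: 13 × $11,040 = $143,520
Remaining days: (18 − 13) × $15,220 = $76,100
Accrued per-day damages: $143,520 + $76,100 = $219,620
Less deposit already applied: $219,620 − $68,990 = $150,630
Cap: 15% of $4,927,000 = $739,050
Cap at $739,050: $150,630 is within the cap, no reduction.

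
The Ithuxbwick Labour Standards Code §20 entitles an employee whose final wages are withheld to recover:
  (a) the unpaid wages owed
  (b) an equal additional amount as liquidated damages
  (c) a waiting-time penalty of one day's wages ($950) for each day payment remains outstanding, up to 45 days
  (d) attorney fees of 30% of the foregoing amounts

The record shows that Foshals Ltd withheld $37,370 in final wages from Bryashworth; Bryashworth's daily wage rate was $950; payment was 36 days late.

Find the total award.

Liquidated damages (equal amount): $37,370
Penalty days: min(36, 45) = 36
Waiting-time penalty: 36 × $950 = $34,200
Subtotal: $37,370 + $37,370 + $34,200 = $108,940
Attorney fees: 30% of $108,940 = $32,682
Total award: $108,940 + $32,682 = $141,622

$141,622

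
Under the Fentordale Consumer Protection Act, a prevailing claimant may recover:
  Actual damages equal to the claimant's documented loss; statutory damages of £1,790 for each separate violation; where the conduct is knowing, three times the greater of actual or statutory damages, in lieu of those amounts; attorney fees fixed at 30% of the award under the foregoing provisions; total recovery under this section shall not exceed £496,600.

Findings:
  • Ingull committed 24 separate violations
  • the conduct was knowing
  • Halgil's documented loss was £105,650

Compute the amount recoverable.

£412,035

Statutory damages: 24 × £1,790 = £42,960
Greater of actual damages (£105,650) or statutory damages (£42,960): £105,650
Trebled: 3 × £105,650 = £316,950
Attorney fees: 30% of £316,950 = £95,085
Total before cap: £316,950 + £95,085 = £412,035
Cap at £496,600: £412,035 is within the cap, no reduction.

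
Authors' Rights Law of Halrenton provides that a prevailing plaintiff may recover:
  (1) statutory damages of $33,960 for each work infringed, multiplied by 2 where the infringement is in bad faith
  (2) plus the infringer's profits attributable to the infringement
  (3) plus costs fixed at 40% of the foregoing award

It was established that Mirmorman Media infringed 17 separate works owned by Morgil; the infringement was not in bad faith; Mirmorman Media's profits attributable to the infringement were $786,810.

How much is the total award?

$1,909,782

Statutory damages: 17 × $33,960 = $577,320
Infringement not in bad faith: no ×2 enhancement.
Combined award: $577,320 + $786,810 = $1,364,130
Costs: 40% of $1,364,130 = $545,652
Award plus costs: $1,364,130 + $545,652 = $1,909,782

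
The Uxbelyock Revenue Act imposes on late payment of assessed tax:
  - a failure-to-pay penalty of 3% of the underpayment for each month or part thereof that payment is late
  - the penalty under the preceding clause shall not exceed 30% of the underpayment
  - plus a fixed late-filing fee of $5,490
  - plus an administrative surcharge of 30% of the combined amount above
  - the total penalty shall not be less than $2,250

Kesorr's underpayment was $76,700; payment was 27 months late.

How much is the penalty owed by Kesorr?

Accrued rate: 3% × 27 = 81%, capped at 30% → 30%
Failure-to-pay penalty: 30% of $76,700 = $23,010
Penalty before surcharge: $23,010 + $5,490 = $28,500
Administrative surcharge: 30% of $28,500 = $8,550
Total penalty: $28,500 + $8,550 = $37,050
Minimum $2,250: $37,050 meets the minimum, no increase.

$37,050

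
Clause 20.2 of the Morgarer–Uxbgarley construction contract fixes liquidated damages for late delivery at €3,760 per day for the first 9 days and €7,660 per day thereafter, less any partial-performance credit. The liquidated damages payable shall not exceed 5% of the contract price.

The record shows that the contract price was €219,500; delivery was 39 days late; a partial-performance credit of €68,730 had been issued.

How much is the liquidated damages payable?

€10,975

First 9 days: 9 × €3,760 = €33,840
Remaining days: (39 − 9) × €7,660 = €229,800
Accrued per-day damages: €33,840 + €229,800 = €263,640
Less partial-performance credit: €263,640 − €68,730 = €194,910
Cap: 5% of €219,500 = €10,975
Cap at €10,975: €194,910 exceeds the cap → €10,975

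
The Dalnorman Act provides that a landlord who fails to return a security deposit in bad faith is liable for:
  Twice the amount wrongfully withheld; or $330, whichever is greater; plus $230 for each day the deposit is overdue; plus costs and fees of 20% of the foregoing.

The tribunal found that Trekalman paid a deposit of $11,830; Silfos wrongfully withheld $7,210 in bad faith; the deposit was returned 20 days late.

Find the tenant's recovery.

$22,824

Doubled: 2 × $7,210 = $14,420
Minimum $330: $14,420 meets the minimum, no increase.
Late-return penalty: 20 × $230 = $4,600
Damages plus late penalty: $14,420 + $4,600 = $19,020
Costs and fees: 20% of $19,020 = $3,804
Total recovery: $19,020 + $3,804 = $22,824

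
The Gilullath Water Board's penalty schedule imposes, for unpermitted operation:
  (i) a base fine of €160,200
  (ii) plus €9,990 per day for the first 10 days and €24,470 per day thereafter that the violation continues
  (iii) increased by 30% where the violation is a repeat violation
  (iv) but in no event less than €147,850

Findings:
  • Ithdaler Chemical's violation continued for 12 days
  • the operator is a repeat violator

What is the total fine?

First 10 days: 10 × €9,990 = €99,900
Remaining days: (12 − 10) × €24,470 = €48,940
Per-day component: €99,900 + €48,940 = €148,840
Base plus per-day: €160,200 + €148,840 = €309,040
Enhancement: 30% of €309,040 = €92,712
Enhanced fine: €309,040 + €92,712 = €401,752
Minimum €147,850: €401,752 meets the minimum, no increase.

Civil penalty: €401,752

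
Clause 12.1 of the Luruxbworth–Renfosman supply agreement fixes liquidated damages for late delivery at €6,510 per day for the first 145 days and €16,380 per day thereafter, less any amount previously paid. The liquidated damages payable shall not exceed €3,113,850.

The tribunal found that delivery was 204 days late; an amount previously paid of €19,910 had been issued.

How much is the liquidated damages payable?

€1,890,460

First 145 days: 145 × €6,510 = €943,950
Remaining days: (204 − 145) × €16,380 = €966,420
Accrued per-day damages: €943,950 + €966,420 = €1,910,370
Less amount previously paid: €1,910,370 − €19,910 = €1,890,460
Cap at €3,113,850: €1,890,460 is within the cap, no reduction.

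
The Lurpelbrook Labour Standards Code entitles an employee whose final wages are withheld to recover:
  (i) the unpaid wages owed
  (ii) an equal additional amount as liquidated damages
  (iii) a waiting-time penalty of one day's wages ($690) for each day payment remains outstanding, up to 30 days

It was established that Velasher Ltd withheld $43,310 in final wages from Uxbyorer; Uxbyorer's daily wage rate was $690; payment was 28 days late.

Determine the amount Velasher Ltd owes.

Liquidated damages (equal amount): $43,310
Penalty days: min(28, 30) = 28
Waiting-time penalty: 28 × $690 = $19,320
Total award: $43,310 + $43,310 + $19,320 = $105,940

$105,940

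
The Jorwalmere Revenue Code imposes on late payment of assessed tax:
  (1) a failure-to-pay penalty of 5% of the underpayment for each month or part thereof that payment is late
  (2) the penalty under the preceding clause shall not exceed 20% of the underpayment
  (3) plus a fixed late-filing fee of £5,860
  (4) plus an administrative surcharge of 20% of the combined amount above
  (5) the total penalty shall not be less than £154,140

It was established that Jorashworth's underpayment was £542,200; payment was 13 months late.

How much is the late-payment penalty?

Accrued rate: 5% × 13 = 65%, capped at 20% → 20%
Failure-to-pay penalty: 20% of £542,200 = £108,440
Penalty before surcharge: £108,440 + £5,860 = £114,300
Administrative surcharge: 20% of £114,300 = £22,860
Total penalty: £114,300 + £22,860 = £137,160
Minimum £154,140: £137,160 is below the minimum → £154,140

£154,140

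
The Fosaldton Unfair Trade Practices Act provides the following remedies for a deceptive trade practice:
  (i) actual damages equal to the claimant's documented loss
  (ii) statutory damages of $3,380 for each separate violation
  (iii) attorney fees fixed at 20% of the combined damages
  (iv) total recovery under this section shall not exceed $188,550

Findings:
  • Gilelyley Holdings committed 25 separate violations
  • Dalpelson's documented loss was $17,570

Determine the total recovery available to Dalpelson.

Statutory damages: 25 × $3,380 = $84,500
Combined damages: $17,570 + $84,500 = $102,070
Attorney fees: 20% of $102,070 = $20,414
Total before cap: $102,070 + $20,414 = $122,484
Cap at $188,550: $122,484 is within the cap, no reduction.

$122,484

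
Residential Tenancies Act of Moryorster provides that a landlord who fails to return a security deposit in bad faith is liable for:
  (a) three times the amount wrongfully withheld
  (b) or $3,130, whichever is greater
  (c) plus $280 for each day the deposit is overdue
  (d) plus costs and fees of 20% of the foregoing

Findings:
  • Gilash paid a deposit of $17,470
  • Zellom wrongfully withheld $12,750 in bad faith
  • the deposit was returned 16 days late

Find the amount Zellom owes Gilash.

Trebled: 3 × $12,750 = $38,250
Minimum $3,130: $38,250 meets the minimum, no increase.
Late-return penalty: 16 × $280 = $4,480
Damages plus late penalty: $38,250 + $4,480 = $42,730
Costs and fees: 20% of $42,730 = $8,546
Total recovery: $42,730 + $8,546 = $51,276

$51,276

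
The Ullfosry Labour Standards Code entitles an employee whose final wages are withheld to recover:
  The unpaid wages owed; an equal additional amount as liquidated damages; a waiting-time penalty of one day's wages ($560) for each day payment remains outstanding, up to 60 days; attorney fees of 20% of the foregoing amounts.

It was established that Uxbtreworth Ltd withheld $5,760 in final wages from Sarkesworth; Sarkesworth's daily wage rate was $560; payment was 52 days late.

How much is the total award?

Liquidated damages (equal amount): $5,760
Penalty days: min(52, 60) = 52
Waiting-time penalty: 52 × $560 = $29,120
Subtotal: $5,760 + $5,760 + $29,120 = $40,640
Attorney fees: 20% of $40,640 = $8,128
Total award: $40,640 + $8,128 = $48,768

$48,768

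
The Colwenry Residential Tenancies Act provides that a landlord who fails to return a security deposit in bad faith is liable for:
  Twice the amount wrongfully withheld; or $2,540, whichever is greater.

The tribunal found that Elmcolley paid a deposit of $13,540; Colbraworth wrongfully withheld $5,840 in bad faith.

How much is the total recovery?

$11,680

Doubled: 2 × $5,840 = $11,680
Minimum $2,540: $11,680 meets the minimum, no increase.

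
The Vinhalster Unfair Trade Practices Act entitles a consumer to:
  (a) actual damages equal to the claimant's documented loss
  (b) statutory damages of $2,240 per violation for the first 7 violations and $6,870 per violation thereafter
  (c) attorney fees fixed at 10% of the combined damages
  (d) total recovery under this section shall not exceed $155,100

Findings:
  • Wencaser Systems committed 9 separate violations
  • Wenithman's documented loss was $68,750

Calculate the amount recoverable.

$107,987

First 7 violations: 7 × $2,240 = $15,680
Remaining violations: (9 − 7) × $6,870 = $13,740
Statutory damages: $15,680 + $13,740 = $29,420
Combined damages: $68,750 + $29,420 = $98,170
Attorney fees: 10% of $98,170 = $9,817
Total before cap: $98,170 + $9,817 = $107,987
Cap at $155,100: $107,987 is within the cap, no reduction.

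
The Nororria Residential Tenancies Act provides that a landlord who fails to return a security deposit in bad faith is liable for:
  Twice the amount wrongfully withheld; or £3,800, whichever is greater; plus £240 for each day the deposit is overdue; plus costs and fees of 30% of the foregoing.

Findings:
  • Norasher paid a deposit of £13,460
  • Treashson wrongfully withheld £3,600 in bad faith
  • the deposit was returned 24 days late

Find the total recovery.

Doubled: 2 × £3,600 = £7,200
Minimum £3,800: £7,200 meets the minimum, no increase.
Late-return penalty: 24 × £240 = £5,760
Damages plus late penalty: £7,200 + £5,760 = £12,960
Costs and fees: 30% of £12,960 = £3,888
Total recovery: £12,960 + £3,888 = £16,848

£16,848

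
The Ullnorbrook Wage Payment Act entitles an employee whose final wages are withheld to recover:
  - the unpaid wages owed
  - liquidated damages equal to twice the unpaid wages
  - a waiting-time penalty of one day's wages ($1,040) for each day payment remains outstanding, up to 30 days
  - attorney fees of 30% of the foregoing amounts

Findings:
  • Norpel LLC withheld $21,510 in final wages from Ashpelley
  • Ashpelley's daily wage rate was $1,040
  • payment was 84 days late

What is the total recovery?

Doubled: 2 × $21,510 = $43,020
Penalty days: min(84, 30) = 30
Waiting-time penalty: 30 × $1,040 = $31,200
Subtotal: $21,510 + $43,020 + $31,200 = $95,730
Attorney fees: 30% of $95,730 = $28,719
Total award: $95,730 + $28,719 = $124,449

$124,449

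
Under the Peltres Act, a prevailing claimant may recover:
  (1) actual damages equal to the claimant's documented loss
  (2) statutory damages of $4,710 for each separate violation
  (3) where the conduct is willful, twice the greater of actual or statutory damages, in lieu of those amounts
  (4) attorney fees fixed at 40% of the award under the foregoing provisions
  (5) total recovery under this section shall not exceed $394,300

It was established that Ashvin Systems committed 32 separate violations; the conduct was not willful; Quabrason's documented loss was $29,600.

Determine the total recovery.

Statutory damages: 32 × $4,710 = $150,720
Conduct not willful: the in-lieu enhancement does not apply.
Actual plus statutory damages: $29,600 + $150,720 = $180,320
Attorney fees: 40% of $180,320 = $72,128
Total before cap: $180,320 + $72,128 = $252,448
Cap at $394,300: $252,448 is within the cap, no reduction.

$252,448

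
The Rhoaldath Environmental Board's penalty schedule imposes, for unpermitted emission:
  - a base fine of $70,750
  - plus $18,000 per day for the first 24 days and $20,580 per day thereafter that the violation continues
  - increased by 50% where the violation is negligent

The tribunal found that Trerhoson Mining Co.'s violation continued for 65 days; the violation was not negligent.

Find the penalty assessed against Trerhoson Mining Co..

$1,346,530

First 24 days: 24 × $18,000 = $432,000
Remaining days: (65 − 24) × $20,580 = $843,780
Per-day component: $432,000 + $843,780 = $1,275,780
Base plus per-day: $70,750 + $1,275,780 = $1,346,530
The violation was not negligent: no 50% increase.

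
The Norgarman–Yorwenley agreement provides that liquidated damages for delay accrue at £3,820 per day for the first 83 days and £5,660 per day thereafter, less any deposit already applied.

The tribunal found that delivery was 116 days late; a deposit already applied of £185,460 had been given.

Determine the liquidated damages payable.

£318,380

First 83 days: 83 × £3,820 = £317,060
Remaining days: (116 − 83) × £5,660 = £186,780
Accrued per-day damages: £317,060 + £186,780 = £503,840
Less deposit already applied: £503,840 − £185,460 = £318,380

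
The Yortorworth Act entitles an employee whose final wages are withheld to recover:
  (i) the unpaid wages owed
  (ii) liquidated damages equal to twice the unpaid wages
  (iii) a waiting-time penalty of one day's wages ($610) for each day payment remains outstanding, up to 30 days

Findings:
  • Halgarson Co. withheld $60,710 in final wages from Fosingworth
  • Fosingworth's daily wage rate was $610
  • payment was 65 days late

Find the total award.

Doubled: 2 × $60,710 = $121,420
Penalty days: min(65, 30) = 30
Waiting-time penalty: 30 × $610 = $18,300
Total award: $60,710 + $121,420 + $18,300 = $200,430

$200,430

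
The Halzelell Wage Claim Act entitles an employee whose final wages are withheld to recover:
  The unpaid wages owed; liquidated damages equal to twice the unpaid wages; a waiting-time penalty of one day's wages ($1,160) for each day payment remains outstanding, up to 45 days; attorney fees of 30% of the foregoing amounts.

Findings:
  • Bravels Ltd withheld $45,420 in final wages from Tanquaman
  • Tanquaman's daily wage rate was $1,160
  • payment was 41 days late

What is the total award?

Doubled: 2 × $45,420 = $90,840
Penalty days: min(41, 45) = 41
Waiting-time penalty: 41 × $1,160 = $47,560
Subtotal: $45,420 + $90,840 + $47,560 = $183,820
Attorney fees: 30% of $183,820 = $55,146
Total award: $183,820 + $55,146 = $238,966

$238,966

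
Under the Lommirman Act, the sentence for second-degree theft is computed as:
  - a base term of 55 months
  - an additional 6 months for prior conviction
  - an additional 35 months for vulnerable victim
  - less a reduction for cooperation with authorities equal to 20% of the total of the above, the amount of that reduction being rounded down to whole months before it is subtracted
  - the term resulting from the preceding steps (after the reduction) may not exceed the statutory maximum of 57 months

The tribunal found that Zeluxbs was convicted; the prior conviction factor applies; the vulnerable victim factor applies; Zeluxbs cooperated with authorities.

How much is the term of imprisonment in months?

Prior conviction enhancement: +6 months
Vulnerable victim enhancement: +35 months
Adjusted term: 55 months + 6 months + 35 months = 96 months
Cooperation with authorities reduction: 20% of 96 months = 19 months (rounded down)
After reduction: 96 − 19 = 77 months
Cap at 57 months: 77 months exceeds the cap → 57 months

57 months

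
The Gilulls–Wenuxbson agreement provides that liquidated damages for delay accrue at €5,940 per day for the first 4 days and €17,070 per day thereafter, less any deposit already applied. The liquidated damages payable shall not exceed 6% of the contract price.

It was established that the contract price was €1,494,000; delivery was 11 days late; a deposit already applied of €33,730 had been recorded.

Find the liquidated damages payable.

First 4 days: 4 × €5,940 = €23,760
Remaining days: (11 − 4) × €17,070 = €119,490
Accrued per-day damages: €23,760 + €119,490 = €143,250
Less deposit already applied: €143,250 − €33,730 = €109,520
Cap: 6% of €1,494,000 = €89,640
Cap at €89,640: €109,520 exceeds the cap → €89,640

Liquidated damages: €89,640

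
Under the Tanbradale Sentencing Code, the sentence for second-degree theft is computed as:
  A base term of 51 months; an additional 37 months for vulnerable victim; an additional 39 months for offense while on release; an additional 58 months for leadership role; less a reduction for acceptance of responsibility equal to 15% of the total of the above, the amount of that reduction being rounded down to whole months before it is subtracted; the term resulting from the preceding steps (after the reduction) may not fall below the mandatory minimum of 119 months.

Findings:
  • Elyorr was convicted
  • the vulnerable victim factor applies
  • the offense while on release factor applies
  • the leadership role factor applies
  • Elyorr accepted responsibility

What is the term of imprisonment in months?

Vulnerable victim enhancement: +37 months
Offense while on release enhancement: +39 months
Leadership role enhancement: +58 months
Adjusted term: 51 months + 37 months + 39 months + 58 months = 185 months
Acceptance of responsibility reduction: 15% of 185 months = 27 months (rounded down)
After reduction: 185 − 27 = 158 months
Minimum 119 months: 158 months meets the minimum, no increase.

158 months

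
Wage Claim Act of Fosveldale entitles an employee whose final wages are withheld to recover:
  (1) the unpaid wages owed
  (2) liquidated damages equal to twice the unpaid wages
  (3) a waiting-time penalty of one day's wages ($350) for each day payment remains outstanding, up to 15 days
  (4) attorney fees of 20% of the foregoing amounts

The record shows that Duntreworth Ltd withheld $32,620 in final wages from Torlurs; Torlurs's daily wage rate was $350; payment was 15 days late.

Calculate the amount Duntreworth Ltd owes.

Doubled: 2 × $32,620 = $65,240
Penalty days: min(15, 15) = 15
Waiting-time penalty: 15 × $350 = $5,250
Subtotal: $32,620 + $65,240 + $5,250 = $103,110
Attorney fees: 20% of $103,110 = $20,622
Total award: $103,110 + $20,622 = $123,732

$123,732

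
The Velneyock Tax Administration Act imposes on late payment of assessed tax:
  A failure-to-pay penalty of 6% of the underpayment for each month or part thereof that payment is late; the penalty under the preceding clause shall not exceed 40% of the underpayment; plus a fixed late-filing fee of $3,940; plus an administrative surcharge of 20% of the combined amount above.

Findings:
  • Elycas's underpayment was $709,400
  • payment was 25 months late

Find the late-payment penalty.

$345,240

Accrued rate: 6% × 25 = 150%, capped at 40% → 40%
Failure-to-pay penalty: 40% of $709,400 = $283,760
Penalty before surcharge: $283,760 + $3,940 = $287,700
Administrative surcharge: 20% of $287,700 = $57,540
Total penalty: $287,700 + $57,540 = $345,240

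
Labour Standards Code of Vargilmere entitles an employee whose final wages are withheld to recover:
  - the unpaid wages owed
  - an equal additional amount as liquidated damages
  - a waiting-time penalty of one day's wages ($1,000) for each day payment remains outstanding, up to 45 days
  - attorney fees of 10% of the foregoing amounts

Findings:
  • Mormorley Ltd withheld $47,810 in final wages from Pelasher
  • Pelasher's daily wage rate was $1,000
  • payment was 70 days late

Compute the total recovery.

Liquidated damages (equal amount): $47,810
Penalty days: min(70, 45) = 45
Waiting-time penalty: 45 × $1,000 = $45,000
Subtotal: $47,810 + $47,810 + $45,000 = $140,620
Attorney fees: 10% of $140,620 = $14,062
Total award: $140,620 + $14,062 = $154,682

Total award: $154,682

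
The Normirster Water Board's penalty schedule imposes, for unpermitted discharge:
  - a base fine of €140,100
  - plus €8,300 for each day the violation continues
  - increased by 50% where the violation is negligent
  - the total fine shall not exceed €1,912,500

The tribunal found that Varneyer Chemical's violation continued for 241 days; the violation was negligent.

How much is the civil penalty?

€1,912,500

Per-day component: 241 × €8,300 = €2,000,300
Base plus per-day: €140,100 + €2,000,300 = €2,140,400
Enhancement: 50% of €2,140,400 = €1,070,200
Enhanced fine: €2,140,400 + €1,070,200 = €3,210,600
Cap at €1,912,500: €3,210,600 exceeds the cap → €1,912,500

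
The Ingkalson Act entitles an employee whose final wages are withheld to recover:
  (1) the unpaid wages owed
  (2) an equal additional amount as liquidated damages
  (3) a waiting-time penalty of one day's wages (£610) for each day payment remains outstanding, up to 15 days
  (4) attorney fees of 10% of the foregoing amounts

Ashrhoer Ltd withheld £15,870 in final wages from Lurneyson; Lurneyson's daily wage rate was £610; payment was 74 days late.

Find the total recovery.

Liquidated damages (equal amount): £15,870
Penalty days: min(74, 15) = 15
Waiting-time penalty: 15 × £610 = £9,150
Subtotal: £15,870 + £15,870 + £9,150 = £40,890
Attorney fees: 10% of £40,890 = £4,089
Total award: £40,890 + £4,089 = £44,979

£44,979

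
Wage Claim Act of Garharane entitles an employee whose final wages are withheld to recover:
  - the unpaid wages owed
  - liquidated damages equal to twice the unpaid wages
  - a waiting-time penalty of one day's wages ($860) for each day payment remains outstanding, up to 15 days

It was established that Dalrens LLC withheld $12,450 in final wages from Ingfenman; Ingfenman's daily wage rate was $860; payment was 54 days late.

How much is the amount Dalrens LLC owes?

Doubled: 2 × $12,450 = $24,900
Penalty days: min(54, 15) = 15
Waiting-time penalty: 15 × $860 = $12,900
Total award: $12,450 + $24,900 + $12,900 = $50,250

$50,250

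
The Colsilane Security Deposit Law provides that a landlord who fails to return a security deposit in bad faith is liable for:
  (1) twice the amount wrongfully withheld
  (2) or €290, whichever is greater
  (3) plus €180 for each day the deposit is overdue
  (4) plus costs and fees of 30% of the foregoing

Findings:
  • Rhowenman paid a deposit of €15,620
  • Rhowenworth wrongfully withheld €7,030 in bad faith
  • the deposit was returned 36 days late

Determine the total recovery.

Doubled: 2 × €7,030 = €14,060
Minimum €290: €14,060 meets the minimum, no increase.
Late-return penalty: 36 × €180 = €6,480
Damages plus late penalty: €14,060 + €6,480 = €20,540
Costs and fees: 30% of €20,540 = €6,162
Total recovery: €20,540 + €6,162 = €26,702

€26,702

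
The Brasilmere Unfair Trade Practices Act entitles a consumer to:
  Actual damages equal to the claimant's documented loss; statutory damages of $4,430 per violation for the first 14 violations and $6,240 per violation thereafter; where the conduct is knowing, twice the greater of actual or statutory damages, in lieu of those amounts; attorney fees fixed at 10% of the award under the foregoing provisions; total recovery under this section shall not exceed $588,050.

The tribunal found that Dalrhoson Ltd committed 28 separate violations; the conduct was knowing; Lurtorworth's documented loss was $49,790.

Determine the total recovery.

Total recovery: $328,636

First 14 violations: 14 × $4,430 = $62,020
Remaining violations: (28 − 14) × $6,240 = $87,360
Statutory damages: $62,020 + $87,360 = $149,380
Greater of actual damages ($49,790) or statutory damages ($149,380): $149,380
Doubled: 2 × $149,380 = $298,760
Attorney fees: 10% of $298,760 = $29,876
Total before cap: $298,760 + $29,876 = $328,636
Cap at $588,050: $328,636 is within the cap, no reduction.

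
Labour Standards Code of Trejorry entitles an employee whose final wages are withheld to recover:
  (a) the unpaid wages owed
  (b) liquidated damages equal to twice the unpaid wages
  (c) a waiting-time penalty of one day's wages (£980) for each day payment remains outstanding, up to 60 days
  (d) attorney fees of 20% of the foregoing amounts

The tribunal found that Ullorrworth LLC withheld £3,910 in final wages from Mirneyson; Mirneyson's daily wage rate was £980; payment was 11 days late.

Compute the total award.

£27,012

Doubled: 2 × £3,910 = £7,820
Penalty days: min(11, 60) = 11
Waiting-time penalty: 11 × £980 = £10,780
Subtotal: £3,910 + £7,820 + £10,780 = £22,510
Attorney fees: 20% of £22,510 = £4,502
Total award: £22,510 + £4,502 = £27,012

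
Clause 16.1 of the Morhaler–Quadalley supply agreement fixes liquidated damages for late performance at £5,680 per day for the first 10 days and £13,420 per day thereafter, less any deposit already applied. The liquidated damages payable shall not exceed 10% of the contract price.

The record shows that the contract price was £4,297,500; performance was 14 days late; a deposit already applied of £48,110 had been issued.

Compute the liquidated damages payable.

£62,370

First 10 days: 10 × £5,680 = £56,800
Remaining days: (14 − 10) × £13,420 = £53,680
Accrued per-day damages: £56,800 + £53,680 = £110,480
Less deposit already applied: £110,480 − £48,110 = £62,370
Cap: 10% of £4,297,500 = £429,750
Cap at £429,750: £62,370 is within the cap, no reduction.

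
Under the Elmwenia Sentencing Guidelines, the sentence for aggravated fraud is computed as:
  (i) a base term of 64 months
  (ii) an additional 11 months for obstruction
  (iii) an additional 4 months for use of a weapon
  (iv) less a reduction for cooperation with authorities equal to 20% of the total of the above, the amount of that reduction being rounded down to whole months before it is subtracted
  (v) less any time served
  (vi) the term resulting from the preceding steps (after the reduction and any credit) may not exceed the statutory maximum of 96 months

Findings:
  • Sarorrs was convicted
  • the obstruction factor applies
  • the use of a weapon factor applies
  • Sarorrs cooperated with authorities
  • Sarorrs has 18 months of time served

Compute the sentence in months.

Obstruction enhancement: +11 months
Use of a weapon enhancement: +4 months
Adjusted term: 64 months + 11 months + 4 months = 79 months
Cooperation with authorities reduction: 20% of 79 months = 15 months (rounded down)
After reduction: 79 − 15 = 64 months
Less time served: 64 months − 18 months = 46 months
Cap at 96 months: 46 months is within the cap, no reduction.

46 months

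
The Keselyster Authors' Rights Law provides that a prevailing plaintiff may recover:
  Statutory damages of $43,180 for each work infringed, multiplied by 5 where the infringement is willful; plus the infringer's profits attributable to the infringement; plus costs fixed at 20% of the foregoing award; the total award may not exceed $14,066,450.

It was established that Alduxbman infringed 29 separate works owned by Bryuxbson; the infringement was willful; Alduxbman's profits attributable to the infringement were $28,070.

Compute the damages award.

Statutory damages: 29 × $43,180 = $1,252,220
Multiplied by 5: 5 × $1,252,220 = $6,261,100
Combined award: $6,261,100 + $28,070 = $6,289,170
Costs: 20% of $6,289,170 = $1,257,834
Award plus costs: $6,289,170 + $1,257,834 = $7,547,004
Cap at $14,066,450: $7,547,004 is within the cap, no reduction.

$7,547,004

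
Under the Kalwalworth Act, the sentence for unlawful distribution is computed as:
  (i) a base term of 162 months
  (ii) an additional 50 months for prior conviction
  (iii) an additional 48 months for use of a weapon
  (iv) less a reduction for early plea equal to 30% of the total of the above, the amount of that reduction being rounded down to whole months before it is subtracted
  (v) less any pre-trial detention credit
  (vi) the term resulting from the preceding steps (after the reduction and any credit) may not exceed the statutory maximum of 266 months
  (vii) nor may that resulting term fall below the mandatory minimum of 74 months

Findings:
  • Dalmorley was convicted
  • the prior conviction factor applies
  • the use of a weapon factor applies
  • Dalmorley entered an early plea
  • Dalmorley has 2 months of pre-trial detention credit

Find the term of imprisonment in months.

Prior conviction enhancement: +50 months
Use of a weapon enhancement: +48 months
Adjusted term: 162 months + 50 months + 48 months = 260 months
Early plea reduction: 30% of 260 months = 78 months (rounded down)
After reduction: 260 − 78 = 182 months
Less pre-trial detention credit: 182 months − 2 months = 180 months
Cap at 266 months: 180 months is within the cap, no reduction.
Minimum 74 months: 180 months meets the minimum, no increase.

180 months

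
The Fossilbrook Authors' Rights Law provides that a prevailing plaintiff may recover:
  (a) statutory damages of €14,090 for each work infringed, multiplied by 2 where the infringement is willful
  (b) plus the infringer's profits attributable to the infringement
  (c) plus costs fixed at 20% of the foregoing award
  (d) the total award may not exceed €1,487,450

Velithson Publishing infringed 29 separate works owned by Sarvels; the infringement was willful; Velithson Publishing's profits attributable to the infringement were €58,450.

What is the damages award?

€1,050,804

Statutory damages: 29 × €14,090 = €408,610
Doubled: 2 × €408,610 = €817,220
Combined award: €817,220 + €58,450 = €875,670
Costs: 20% of €875,670 = €175,134
Award plus costs: €875,670 + €175,134 = €1,050,804
Cap at €1,487,450: €1,050,804 is within the cap, no reduction.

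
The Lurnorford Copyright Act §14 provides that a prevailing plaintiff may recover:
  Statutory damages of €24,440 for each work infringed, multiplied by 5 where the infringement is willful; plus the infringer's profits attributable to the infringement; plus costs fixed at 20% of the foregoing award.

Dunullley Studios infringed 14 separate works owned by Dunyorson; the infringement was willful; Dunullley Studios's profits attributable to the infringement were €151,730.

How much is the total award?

Statutory damages: 14 × €24,440 = €342,160
Multiplied by 5: 5 × €342,160 = €1,710,800
Combined award: €1,710,800 + €151,730 = €1,862,530
Costs: 20% of €1,862,530 = €372,506
Award plus costs: €1,862,530 + €372,506 = €2,235,036

€2,235,036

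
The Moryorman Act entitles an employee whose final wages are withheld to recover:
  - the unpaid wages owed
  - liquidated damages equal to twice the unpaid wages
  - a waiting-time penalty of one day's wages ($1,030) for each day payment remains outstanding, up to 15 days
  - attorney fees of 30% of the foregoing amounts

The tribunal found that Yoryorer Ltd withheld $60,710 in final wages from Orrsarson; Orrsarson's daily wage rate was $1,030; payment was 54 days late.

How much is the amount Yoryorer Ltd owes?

$256,854

Doubled: 2 × $60,710 = $121,420
Penalty days: min(54, 15) = 15
Waiting-time penalty: 15 × $1,030 = $15,450
Subtotal: $60,710 + $121,420 + $15,450 = $197,580
Attorney fees: 30% of $197,580 = $59,274
Total award: $197,580 + $59,274 = $256,854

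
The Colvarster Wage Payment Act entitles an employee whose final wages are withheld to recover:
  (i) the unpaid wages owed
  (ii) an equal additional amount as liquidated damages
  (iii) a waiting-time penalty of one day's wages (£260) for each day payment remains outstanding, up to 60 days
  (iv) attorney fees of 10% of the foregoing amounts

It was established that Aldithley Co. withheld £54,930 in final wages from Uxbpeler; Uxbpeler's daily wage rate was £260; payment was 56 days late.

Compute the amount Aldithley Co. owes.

Liquidated damages (equal amount): £54,930
Penalty days: min(56, 60) = 56
Waiting-time penalty: 56 × £260 = £14,560
Subtotal: £54,930 + £54,930 + £14,560 = £124,420
Attorney fees: 10% of £124,420 = £12,442
Total award: £124,420 + £12,442 = £136,862

£136,862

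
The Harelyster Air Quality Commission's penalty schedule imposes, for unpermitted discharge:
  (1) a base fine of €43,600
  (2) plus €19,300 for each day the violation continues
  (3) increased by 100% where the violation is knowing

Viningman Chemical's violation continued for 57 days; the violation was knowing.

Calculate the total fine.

Per-day component: 57 × €19,300 = €1,100,100
Base plus per-day: €43,600 + €1,100,100 = €1,143,700
Enhancement: 100% of €1,143,700 = €1,143,700
Enhanced fine: €1,143,700 + €1,143,700 = €2,287,400

€2,287,400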